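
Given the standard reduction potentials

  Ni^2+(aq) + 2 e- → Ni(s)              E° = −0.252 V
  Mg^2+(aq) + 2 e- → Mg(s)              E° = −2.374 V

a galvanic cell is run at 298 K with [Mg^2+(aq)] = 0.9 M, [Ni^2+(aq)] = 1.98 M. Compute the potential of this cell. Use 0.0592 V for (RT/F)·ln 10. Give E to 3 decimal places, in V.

Since E°(Ni²⁺/Ni) > E°(Mg²⁺/Mg), Ni²⁺/Ni serves as the cathode.
The standard potential is −0.252 − (−2.374) = +2.122 V and the balanced reaction transfers n = 2 electrons.
Balancing gives Ni^2+(aq) + Mg(s) → Ni(s) + Mg^2+(aq); hence Q = [Mg^2+(aq)] / [Ni^2+(aq)] = 0.455 (log Q = −0.342).
By the Nernst equation, E = +2.122 − (0.0592/2)·(−0.342) = +2.132 V.

+2.132 V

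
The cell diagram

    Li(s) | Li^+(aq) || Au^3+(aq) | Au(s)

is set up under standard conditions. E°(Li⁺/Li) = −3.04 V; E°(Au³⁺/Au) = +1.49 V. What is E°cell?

By convention the left-hand electrode in cell notation is the anode (oxidation) and the right-hand electrode is the cathode (reduction).
E°cell = E°(right) − E°(left) = +1.49 − (−3.04) = +4.53 V.

+4.53 V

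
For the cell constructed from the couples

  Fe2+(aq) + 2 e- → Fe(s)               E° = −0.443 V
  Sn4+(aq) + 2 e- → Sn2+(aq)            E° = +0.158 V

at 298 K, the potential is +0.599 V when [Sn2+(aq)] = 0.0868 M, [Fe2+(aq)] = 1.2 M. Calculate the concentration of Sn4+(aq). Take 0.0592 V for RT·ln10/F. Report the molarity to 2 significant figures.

The Sn⁴⁺/Sn²⁺ couple has the larger reduction potential, so it is the cathode: E°cell = +0.158 − (−0.443) = +0.601 V and n = 2.
Rearranging E = E° − (0.0592/n)·log Q gives log Q = 2(+0.601 − (+0.599))/0.0592 = 0.068.
The balanced reaction is Sn4+(aq) + Fe(s) → Sn2+(aq) + Fe2+(aq), so Q = ([Sn2+(aq)]·[Fe2+(aq)]) / [Sn4+(aq)].
Substituting the known concentrations and solving, log [Sn4+(aq)] = −1.050 and [Sn4+(aq)] = 0.089 M.

0.089 M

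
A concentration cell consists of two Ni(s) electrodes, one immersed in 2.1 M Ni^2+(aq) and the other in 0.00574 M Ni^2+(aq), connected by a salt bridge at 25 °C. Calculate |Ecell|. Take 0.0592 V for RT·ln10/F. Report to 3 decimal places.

For a concentration cell E°cell = 0, since both electrodes use the same couple.
The compartment with the higher Ni^2+(aq) concentration (2.1 M) acts as the cathode; ions are reduced there and produced at the dilute (0.00574 M) anode.
With n = 2, Ecell = −(0.0592/2)·log([dilute]/[conc]) = −(0.0592/2)·log(0.00574/2.1) = +0.076 V.

0.076 V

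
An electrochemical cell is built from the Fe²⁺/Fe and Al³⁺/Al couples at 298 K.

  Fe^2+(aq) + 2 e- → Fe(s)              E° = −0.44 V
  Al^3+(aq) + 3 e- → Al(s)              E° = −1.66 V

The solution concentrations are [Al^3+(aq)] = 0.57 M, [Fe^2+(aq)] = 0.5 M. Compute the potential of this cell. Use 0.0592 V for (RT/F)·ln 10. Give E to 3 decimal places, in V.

+1.216 V

Fe²⁺/Fe is reduced (cathode, E° = −0.44 V) and Al³⁺/Al is oxidized (anode).
E°cell = E°cat − E°an = −0.44 − (−1.66) = +1.22 V; n = 6.
The balanced reaction is 3 Fe^2+(aq) + 2 Al(s) → 3 Fe(s) + 2 Al^3+(aq), so Q = [Al^3+(aq)]^2 / [Fe^2+(aq)]^3 = 2.6 and log Q = 0.415.
By the Nernst equation, E = +1.22 − (0.0592/6)·(0.415) = +1.216 V.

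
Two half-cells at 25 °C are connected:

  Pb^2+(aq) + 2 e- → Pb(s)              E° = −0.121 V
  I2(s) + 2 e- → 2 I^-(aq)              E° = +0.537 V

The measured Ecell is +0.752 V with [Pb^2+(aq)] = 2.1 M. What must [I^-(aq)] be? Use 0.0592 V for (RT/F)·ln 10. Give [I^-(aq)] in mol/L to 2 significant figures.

The I₂/I⁻ couple has the larger reduction potential, so it is the cathode: E°cell = +0.537 − (−0.121) = +0.658 V and n = 2.
Rearranging E = E° − (0.0592/n)·log Q gives log Q = 2(+0.658 − (+0.752))/0.0592 = −3.176.
Balancing electrons gives I2(s) + Pb(s) → 2 I^-(aq) + Pb^2+(aq); thus Q = [I^-(aq)]^2·[Pb^2+(aq)].
Substituting the known concentrations and solving, log [I^-(aq)] = −1.749 and [I^-(aq)] = 0.018 M.

0.018 M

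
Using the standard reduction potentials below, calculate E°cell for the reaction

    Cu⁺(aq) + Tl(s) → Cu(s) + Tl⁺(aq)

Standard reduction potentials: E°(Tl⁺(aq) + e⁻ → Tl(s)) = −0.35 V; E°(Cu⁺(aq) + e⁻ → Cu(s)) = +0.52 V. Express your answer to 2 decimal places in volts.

In the reaction as written, Cu⁺(aq) is reduced (cathode) and Tl⁺(aq) is produced by oxidation at the anode.
E°cell = E°(cathode) − E°(anode) = +0.52 − (−0.35) = +0.87 V.
The positive value indicates the reaction is spontaneous as written.

+0.87 V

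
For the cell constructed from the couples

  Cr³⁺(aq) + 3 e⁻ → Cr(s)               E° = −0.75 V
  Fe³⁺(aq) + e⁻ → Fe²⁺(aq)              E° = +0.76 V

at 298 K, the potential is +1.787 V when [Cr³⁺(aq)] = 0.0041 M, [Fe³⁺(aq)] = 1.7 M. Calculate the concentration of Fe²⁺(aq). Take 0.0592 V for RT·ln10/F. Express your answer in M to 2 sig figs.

0.00022 M

Fe³⁺/Fe²⁺ is the cathode (higher E°); E°cell = +0.76 − (−0.75) = +1.51 V with n = 3.
Rearranging E = E° − (0.0592/n)·log Q gives log Q = 3(+1.51 − (+1.787))/0.0592 = −14.037.
Balancing electrons gives 3 Fe³⁺(aq) + Cr(s) → 3 Fe²⁺(aq) + Cr³⁺(aq); thus Q = ([Fe²⁺(aq)]^3·[Cr³⁺(aq)]) / [Fe³⁺(aq)]^3.
Solving for the unknown gives log [Fe²⁺(aq)] = −3.653, so [Fe²⁺(aq)] ≈ 0.00022 M.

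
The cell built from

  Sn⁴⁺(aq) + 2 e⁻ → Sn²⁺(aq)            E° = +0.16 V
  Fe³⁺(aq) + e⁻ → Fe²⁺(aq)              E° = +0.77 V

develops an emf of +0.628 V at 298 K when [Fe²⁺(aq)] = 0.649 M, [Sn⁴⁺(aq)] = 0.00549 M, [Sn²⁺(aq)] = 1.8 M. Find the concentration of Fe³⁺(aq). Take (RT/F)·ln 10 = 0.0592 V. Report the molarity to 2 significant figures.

0.072 M

Fe³⁺/Fe²⁺ is the cathode (higher E°); E°cell = +0.77 − (+0.16) = +0.61 V with n = 2.
Rearranging E = E° − (0.0592/n)·log Q gives log Q = 2(+0.61 − (+0.628))/0.0592 = −0.608.
The balanced reaction is 2 Fe³⁺(aq) + Sn²⁺(aq) → 2 Fe²⁺(aq) + Sn⁴⁺(aq), so Q = ([Fe²⁺(aq)]^2·[Sn⁴⁺(aq)]) / ([Fe³⁺(aq)]^2·[Sn²⁺(aq)]).
Solving for the unknown gives log [Fe³⁺(aq)] = −1.142, so [Fe³⁺(aq)] ≈ 0.072 M.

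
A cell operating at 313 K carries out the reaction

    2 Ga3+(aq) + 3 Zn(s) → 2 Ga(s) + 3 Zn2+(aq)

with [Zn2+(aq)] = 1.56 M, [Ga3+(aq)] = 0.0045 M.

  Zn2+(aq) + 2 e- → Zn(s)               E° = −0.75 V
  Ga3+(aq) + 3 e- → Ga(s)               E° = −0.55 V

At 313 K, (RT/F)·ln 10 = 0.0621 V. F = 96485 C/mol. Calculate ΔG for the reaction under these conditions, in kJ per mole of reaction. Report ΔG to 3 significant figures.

With Ga³⁺/Ga reduced at the cathode, E°cell = −0.55 − (−0.75) = +0.20 V and n = 6.
The reaction quotient is [Zn2+(aq)]^3 / [Ga3+(aq)]^2 = 1.87×10^5; by Nernst, E = +0.20 − (0.0621/6)(5.273) = +0.1454 V.
ΔG = −nFE = −(6)(96485)(+0.1454) J/mol = −84.2 kJ/mol.

−84.2 kJ/mol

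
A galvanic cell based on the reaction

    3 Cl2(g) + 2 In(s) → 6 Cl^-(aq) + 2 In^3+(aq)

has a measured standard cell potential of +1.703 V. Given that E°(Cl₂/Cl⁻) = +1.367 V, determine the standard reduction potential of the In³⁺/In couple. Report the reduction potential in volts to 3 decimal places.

In the reaction as written the Cl₂/Cl⁻ couple is reduced (cathode) and In³⁺/In is oxidized (anode), so E°cell = E°(Cl₂/Cl⁻) − E°(In³⁺/In).
E°(In³⁺/In) = E°(cathode) − E°cell = +1.367 − (+1.703) = −0.336 V.

−0.336 V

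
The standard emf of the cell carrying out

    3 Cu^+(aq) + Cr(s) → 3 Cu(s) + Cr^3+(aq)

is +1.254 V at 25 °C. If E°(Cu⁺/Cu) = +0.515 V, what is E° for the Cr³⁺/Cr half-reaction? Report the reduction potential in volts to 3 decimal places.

In the reaction as written the Cu⁺/Cu couple is reduced (cathode) and Cr³⁺/Cr is oxidized (anode), so E°cell = E°(Cu⁺/Cu) − E°(Cr³⁺/Cr).
E°(Cr³⁺/Cr) = E°(cathode) − E°cell = +0.515 − (+1.254) = −0.739 V.

−0.739 V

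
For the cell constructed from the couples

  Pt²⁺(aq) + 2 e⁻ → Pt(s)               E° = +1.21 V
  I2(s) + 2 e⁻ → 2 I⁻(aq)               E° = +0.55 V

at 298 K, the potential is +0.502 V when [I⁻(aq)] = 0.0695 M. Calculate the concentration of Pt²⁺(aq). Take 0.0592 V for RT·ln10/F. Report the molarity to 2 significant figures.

With Pt²⁺/Pt at the cathode and I₂/I⁻ at the anode, E°cell = +1.21 − (+0.55) = +0.66 V (n = 2).
Since E = E° − (0.0592/n)·log Q, log Q = n(E° − E)/0.0592 = 5.338.
For Pt²⁺(aq) + 2 I⁻(aq) → Pt(s) + I2(s), the reaction quotient is Q = 1 / ([Pt²⁺(aq)]·[I⁻(aq)]^2).
Isolating [Pt²⁺(aq)] in Q = 10^{5.338} yields log [Pt²⁺(aq)] = −3.022, i.e. 0.00095 M.

0.00095 M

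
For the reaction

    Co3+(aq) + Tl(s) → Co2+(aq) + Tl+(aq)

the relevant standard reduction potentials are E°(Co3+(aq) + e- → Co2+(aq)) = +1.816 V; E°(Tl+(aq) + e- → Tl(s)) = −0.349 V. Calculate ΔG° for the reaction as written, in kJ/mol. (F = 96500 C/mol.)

In the reaction as written Co3+(aq) is reduced, so the Co³⁺/Co²⁺ couple is the cathode and Tl⁺/Tl is the anode.
E°cell = +1.816 − (−0.349) = +2.165 V; balancing electrons gives n = 1.
ΔG° = −nFE°cell = −(1)(96500)(+2.165) J/mol = −209 kJ/mol.

−209 kJ/mol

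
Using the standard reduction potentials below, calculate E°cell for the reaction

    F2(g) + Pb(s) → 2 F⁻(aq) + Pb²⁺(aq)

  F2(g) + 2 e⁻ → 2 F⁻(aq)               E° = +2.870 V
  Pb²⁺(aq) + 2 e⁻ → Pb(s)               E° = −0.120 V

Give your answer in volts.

+2.990 V

F2(g) gains electrons, so the F₂/F⁻ couple is the cathode; the Pb²⁺/Pb couple is the anode.
E°cell = E°(cathode) − E°(anode) = +2.870 − (−0.120) = +2.990 V.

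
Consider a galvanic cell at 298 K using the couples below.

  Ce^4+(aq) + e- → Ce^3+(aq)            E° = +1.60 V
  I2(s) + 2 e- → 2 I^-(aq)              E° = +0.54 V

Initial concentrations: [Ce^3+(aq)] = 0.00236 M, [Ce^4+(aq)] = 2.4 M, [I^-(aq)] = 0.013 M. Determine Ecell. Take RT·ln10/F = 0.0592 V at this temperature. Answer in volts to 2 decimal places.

+1.13 V

The Ce⁴⁺/Ce³⁺ couple has the more positive E°, so it is the cathode; I₂/I⁻ is the anode.
E°cell = +1.60 − (+0.54) = +1.06 V, with n = 2 electrons transferred.
For the overall reaction 2 Ce^4+(aq) + 2 I^-(aq) → 2 Ce^3+(aq) + I2(s), Q = [Ce^3+(aq)]^2 / ([Ce^4+(aq)]^2·[I^-(aq)]^2) = 0.00572, giving log Q = −2.242.
Applying E = E° − (RT ln10/nF)·log Q gives +1.06 − (0.0592/2)(−2.242) = +1.13 V.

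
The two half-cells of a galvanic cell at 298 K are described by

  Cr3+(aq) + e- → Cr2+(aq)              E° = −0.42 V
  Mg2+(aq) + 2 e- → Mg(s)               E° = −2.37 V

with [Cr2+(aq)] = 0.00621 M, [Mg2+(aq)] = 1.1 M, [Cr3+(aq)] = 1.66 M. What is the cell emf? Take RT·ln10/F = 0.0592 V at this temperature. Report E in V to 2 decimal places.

Cr³⁺/Cr²⁺ is reduced (cathode, E° = −0.42 V) and Mg²⁺/Mg is oxidized (anode).
E°cell = −0.42 − (−2.37) = +1.95 V, with n = 2 electrons transferred.
For the overall reaction 2 Cr3+(aq) + Mg(s) → 2 Cr2+(aq) + Mg2+(aq), Q = ([Cr2+(aq)]^2·[Mg2+(aq)]) / [Cr3+(aq)]^2 = 1.54×10^−5, giving log Q = −4.813.
By the Nernst equation, E = +1.95 − (0.0592/2)·(−4.813) = +2.09 V.

+2.09 V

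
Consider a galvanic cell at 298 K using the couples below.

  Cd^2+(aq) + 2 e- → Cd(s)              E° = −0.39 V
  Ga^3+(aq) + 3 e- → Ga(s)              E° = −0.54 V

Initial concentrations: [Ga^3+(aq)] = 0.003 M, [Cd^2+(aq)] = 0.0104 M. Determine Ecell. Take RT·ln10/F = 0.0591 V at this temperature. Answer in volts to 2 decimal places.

Cd²⁺/Cd is reduced (cathode, E° = −0.39 V) and Ga³⁺/Ga is oxidized (anode).
The standard potential is −0.39 − (−0.54) = +0.15 V and the balanced reaction transfers n = 6 electrons.
For the overall reaction 3 Cd^2+(aq) + 2 Ga(s) → 3 Cd(s) + 2 Ga^3+(aq), Q = [Ga^3+(aq)]^2 / [Cd^2+(aq)]^3 = 8, giving log Q = 0.903.
Applying E = E° − (RT ln10/nF)·log Q gives +0.15 − (0.0591/6)(0.903) = +0.14 V.

+0.14 V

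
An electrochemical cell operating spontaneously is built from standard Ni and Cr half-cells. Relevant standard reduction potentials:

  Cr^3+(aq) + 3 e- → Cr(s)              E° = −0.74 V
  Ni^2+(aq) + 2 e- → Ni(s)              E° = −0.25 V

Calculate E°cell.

+0.49 V

Of the two couples in this cell, the one with the more positive reduction potential is reduced at the cathode: here that is Ni²⁺/Ni (−0.25 V); Cr³⁺/Cr (−0.74 V) is the anode.
E°cell = E°(cathode) − E°(anode) = −0.25 − (−0.74) = +0.49 V.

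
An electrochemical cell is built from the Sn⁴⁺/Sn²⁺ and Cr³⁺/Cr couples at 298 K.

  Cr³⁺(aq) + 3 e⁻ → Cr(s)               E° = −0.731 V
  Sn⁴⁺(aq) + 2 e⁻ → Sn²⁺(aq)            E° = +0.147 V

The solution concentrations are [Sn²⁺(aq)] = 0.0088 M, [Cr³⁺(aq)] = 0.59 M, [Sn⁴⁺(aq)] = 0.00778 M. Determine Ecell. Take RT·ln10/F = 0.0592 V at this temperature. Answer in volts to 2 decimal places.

Since E°(Sn⁴⁺/Sn²⁺) > E°(Cr³⁺/Cr), Sn⁴⁺/Sn²⁺ serves as the cathode.
E°cell = E°cat − E°an = +0.147 − (−0.731) = +0.878 V; n = 6.
Balancing gives 3 Sn⁴⁺(aq) + 2 Cr(s) → 3 Sn²⁺(aq) + 2 Cr³⁺(aq); hence Q = ([Sn²⁺(aq)]^3·[Cr³⁺(aq)]^2) / [Sn⁴⁺(aq)]^3 = 0.504 (log Q = −0.298).
E = E° − (0.0592/n)·log Q = +0.878 − (0.0592/6)(−0.298) = +0.88 V.

+0.88 V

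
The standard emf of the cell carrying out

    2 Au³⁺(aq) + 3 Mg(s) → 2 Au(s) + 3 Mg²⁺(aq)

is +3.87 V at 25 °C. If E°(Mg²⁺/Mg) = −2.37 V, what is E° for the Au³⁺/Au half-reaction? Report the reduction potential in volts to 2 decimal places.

In the reaction as written the Au³⁺/Au couple is reduced (cathode) and Mg²⁺/Mg is oxidized (anode), so E°cell = E°(Au³⁺/Au) − E°(Mg²⁺/Mg).
E°(Au³⁺/Au) = E°cell + E°(anode) = +3.87 + (−2.37) = +1.50 V.

+1.50 V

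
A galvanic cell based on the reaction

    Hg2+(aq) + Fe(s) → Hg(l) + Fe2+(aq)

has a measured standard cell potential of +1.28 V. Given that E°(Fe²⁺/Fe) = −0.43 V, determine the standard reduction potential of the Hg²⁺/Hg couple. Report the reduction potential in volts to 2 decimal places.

+0.85 V

In the reaction as written the Hg²⁺/Hg couple is reduced (cathode) and Fe²⁺/Fe is oxidized (anode), so E°cell = E°(Hg²⁺/Hg) − E°(Fe²⁺/Fe).
E°(Hg²⁺/Hg) = E°cell + E°(anode) = +1.28 + (−0.43) = +0.85 V.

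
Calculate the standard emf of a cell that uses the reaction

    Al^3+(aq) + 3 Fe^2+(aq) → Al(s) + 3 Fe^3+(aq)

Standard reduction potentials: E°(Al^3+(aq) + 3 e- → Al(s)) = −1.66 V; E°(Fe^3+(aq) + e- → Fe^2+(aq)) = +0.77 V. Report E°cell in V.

−2.43 V

Al^3+(aq) gains electrons, so the Al³⁺/Al couple is the cathode; the Fe³⁺/Fe²⁺ couple is the anode.
E°cell = E°(cathode) − E°(anode) = −1.66 − (+0.77) = −2.43 V.
The negative E°cell means the reaction is non-spontaneous in the direction written.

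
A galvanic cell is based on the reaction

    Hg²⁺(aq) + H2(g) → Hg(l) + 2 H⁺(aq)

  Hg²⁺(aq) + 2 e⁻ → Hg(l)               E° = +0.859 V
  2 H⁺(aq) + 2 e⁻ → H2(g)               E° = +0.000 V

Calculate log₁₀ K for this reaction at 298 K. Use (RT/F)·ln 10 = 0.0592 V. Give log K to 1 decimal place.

The Hg²⁺/Hg couple is reduced (cathode); E°cell = +0.859 − (+0.000) = +0.859 V with n = 2.
At equilibrium E = 0, so log K = nE°cell / 0.0592 = (2)(+0.859) / 0.0592 = 29.0.

log K = 29.0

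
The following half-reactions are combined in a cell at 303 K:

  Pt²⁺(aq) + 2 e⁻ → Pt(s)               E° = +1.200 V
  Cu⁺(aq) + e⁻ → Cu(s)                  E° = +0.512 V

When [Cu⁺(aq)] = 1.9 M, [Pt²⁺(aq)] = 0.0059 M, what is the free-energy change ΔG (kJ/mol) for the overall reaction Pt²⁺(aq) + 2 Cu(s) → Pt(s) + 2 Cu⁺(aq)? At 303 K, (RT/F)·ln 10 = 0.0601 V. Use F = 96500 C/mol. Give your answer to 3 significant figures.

−117 kJ/mol

With Pt²⁺/Pt reduced at the cathode, E°cell = +1.200 − (+0.512) = +0.688 V and n = 2.
Q = [Cu⁺(aq)]^2 / [Pt²⁺(aq)] = 612, so log Q = 2.787 and E = +0.688 − (0.0601/2)(2.787) = +0.6043 V.
Finally ΔG = −nFE = −(2)(96500 C/mol)(+0.6043 V) = −117 kJ/mol.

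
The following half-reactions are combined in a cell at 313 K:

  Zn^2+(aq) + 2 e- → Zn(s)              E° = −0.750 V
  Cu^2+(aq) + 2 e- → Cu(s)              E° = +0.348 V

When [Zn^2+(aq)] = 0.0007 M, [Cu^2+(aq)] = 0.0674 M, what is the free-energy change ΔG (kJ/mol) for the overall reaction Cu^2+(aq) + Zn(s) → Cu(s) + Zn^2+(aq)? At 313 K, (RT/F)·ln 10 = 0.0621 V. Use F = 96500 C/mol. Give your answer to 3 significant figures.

E°cell = +0.348 − (−0.750) = +1.098 V; the balanced reaction transfers n = 2 electrons.
Here Q = [Zn^2+(aq)] / [Cu^2+(aq)] = 0.0104 (log Q = −1.984), giving E = +1.098 − (0.0621/2)·(−1.984) = +1.1596 V.
Finally ΔG = −nFE = −(2)(96500 C/mol)(+1.1596 V) = −224 kJ/mol.

−224 kJ/mol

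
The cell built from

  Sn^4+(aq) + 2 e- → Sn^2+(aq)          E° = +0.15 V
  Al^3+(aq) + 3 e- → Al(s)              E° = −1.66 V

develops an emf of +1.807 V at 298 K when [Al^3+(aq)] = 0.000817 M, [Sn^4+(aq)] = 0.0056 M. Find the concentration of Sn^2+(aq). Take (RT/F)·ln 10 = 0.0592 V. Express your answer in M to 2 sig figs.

0.81 M

Sn⁴⁺/Sn²⁺ is the cathode (higher E°); E°cell = +0.15 − (−1.66) = +1.81 V with n = 6.
From the Nernst equation, log Q = n(E° − E)/0.0592 = 6·(+1.81 − (+1.807))/0.0592 = 0.304.
For 3 Sn^4+(aq) + 2 Al(s) → 3 Sn^2+(aq) + 2 Al^3+(aq), the reaction quotient is Q = ([Sn^2+(aq)]^3·[Al^3+(aq)]^2) / [Sn^4+(aq)]^3.
Solving for the unknown gives log [Sn^2+(aq)] = −0.092, so [Sn^2+(aq)] ≈ 0.81 M.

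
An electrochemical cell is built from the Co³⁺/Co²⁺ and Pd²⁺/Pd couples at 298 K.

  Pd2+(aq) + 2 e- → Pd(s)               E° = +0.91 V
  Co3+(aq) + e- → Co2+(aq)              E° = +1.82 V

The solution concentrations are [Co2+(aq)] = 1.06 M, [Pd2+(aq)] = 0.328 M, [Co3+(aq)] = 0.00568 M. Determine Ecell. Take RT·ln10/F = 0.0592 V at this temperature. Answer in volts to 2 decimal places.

Since E°(Co³⁺/Co²⁺) > E°(Pd²⁺/Pd), Co³⁺/Co²⁺ serves as the cathode.
E°cell = E°cat − E°an = +1.82 − (+0.91) = +0.91 V; n = 2.
For the overall reaction 2 Co3+(aq) + Pd(s) → 2 Co2+(aq) + Pd2+(aq), Q = ([Co2+(aq)]^2·[Pd2+(aq)]) / [Co3+(aq)]^2 = 1.14×10^4, giving log Q = 4.058.
E = E° − (0.0592/n)·log Q = +0.91 − (0.0592/2)(4.058) = +0.79 V.

+0.79 V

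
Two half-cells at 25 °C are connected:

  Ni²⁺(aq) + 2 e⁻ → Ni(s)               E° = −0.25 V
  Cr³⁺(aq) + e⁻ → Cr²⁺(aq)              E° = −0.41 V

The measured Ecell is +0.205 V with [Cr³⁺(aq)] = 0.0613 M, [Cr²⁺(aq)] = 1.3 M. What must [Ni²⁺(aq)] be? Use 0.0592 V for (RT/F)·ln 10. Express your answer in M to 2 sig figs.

Ni²⁺/Ni is the cathode (higher E°); E°cell = −0.25 − (−0.41) = +0.16 V with n = 2.
Since E = E° − (0.0592/n)·log Q, log Q = n(E° − E)/0.0592 = −1.520.
For Ni²⁺(aq) + 2 Cr²⁺(aq) → Ni(s) + 2 Cr³⁺(aq), the reaction quotient is Q = [Cr³⁺(aq)]^2 / ([Ni²⁺(aq)]·[Cr²⁺(aq)]^2).
Isolating [Ni²⁺(aq)] in Q = 10^{−1.520} yields log [Ni²⁺(aq)] = −1.133, i.e. 0.074 M.

0.074 M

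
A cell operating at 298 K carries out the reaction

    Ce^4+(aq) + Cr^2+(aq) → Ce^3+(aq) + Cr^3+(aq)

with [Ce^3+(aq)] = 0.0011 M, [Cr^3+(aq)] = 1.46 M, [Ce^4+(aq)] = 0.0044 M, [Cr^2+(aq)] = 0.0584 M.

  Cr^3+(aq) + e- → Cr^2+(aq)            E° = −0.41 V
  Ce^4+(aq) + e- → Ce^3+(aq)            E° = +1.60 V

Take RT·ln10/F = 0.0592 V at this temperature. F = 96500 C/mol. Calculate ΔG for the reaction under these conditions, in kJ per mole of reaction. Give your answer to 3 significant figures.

−189 kJ/mol

The standard cell potential is +1.60 − (−0.41) = +2.01 V, with n = 1 electron in the balanced equation.
Here Q = ([Ce^3+(aq)]·[Cr^3+(aq)]) / ([Ce^4+(aq)]·[Cr^2+(aq)]) = 6.25 (log Q = 0.796), giving E = +2.01 − (0.0592/1)·(0.796) = +1.9629 V.
ΔG = −nFE = −(1)(96500)(+1.9629) J/mol = −189 kJ/mol.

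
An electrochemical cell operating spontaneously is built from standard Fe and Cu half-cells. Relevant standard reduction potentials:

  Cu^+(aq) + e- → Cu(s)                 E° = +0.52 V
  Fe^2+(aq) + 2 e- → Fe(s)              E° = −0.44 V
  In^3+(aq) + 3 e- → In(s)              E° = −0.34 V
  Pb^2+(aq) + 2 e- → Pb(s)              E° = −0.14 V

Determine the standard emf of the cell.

+0.96 V

Of the two couples in this cell, the one with the more positive reduction potential is reduced at the cathode: here that is Cu⁺/Cu (+0.52 V); Fe²⁺/Fe (−0.44 V) is the anode.
E°cell = E°(cathode) − E°(anode) = +0.52 − (−0.44) = +0.96 V.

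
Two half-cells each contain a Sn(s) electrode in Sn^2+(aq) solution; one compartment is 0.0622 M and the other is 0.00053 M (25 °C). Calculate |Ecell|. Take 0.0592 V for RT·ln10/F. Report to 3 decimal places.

For a concentration cell E°cell = 0, since both electrodes use the same couple.
The compartment with the higher Sn^2+(aq) concentration (0.0622 M) acts as the cathode; ions are reduced there and produced at the dilute (0.00053 M) anode.
With n = 2, Ecell = −(0.0592/2)·log([dilute]/[conc]) = −(0.0592/2)·log(0.00053/0.0622) = +0.061 V.

0.061 V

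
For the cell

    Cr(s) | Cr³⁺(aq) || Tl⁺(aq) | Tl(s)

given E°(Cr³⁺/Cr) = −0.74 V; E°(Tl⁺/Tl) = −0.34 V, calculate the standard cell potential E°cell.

+0.40 V

By convention the left-hand electrode in cell notation is the anode (oxidation) and the right-hand electrode is the cathode (reduction).
E°cell = E°(right) − E°(left) = −0.34 − (−0.74) = +0.40 V.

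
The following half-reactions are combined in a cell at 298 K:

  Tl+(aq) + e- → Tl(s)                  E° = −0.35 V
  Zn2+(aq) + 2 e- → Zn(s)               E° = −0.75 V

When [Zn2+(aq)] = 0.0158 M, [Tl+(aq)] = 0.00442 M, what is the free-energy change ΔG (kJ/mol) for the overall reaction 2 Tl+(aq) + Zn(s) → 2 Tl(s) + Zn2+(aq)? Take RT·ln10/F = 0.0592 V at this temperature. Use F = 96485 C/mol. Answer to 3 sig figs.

−60.6 kJ/mol

The standard cell potential is −0.35 − (−0.75) = +0.40 V, with n = 2 electrons in the balanced equation.
Q = [Zn2+(aq)] / [Tl+(aq)]^2 = 809, so log Q = 2.908 and E = +0.40 − (0.0592/2)(2.908) = +0.3139 V.
Then ΔG = −nFE = −2 × 96485 × +0.3139 J/mol = −60.6 kJ/mol.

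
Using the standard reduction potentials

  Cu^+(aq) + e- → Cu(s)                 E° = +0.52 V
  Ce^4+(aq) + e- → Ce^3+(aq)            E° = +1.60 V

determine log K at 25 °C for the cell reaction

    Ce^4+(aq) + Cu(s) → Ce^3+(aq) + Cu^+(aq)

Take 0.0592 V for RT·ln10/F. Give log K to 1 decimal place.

log K = 18.2

The Ce⁴⁺/Ce³⁺ couple is reduced (cathode); E°cell = +1.60 − (+0.52) = +1.08 V with n = 1.
At equilibrium E = 0, so log K = nE°cell / 0.0592 = (1)(+1.08) / 0.0592 = 18.2.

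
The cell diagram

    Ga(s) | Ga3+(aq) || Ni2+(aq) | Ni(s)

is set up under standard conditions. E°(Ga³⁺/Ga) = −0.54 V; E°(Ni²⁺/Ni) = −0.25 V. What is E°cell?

+0.29 V

By convention the left-hand electrode in cell notation is the anode (oxidation) and the right-hand electrode is the cathode (reduction).
E°cell = E°(right) − E°(left) = −0.25 − (−0.54) = +0.29 V.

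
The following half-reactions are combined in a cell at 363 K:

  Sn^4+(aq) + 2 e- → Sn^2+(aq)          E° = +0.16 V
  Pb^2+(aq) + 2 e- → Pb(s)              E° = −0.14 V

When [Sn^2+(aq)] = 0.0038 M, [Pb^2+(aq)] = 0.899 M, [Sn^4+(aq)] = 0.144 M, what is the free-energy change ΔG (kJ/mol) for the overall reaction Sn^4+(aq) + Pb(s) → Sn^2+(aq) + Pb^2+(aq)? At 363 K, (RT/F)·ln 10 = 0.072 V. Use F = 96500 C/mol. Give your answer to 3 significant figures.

−69.2 kJ/mol

With Sn⁴⁺/Sn²⁺ reduced at the cathode, E°cell = +0.16 − (−0.14) = +0.30 V and n = 2.
Q = ([Sn^2+(aq)]·[Pb^2+(aq)]) / [Sn^4+(aq)] = 0.0237, so log Q = −1.625 and E = +0.30 − (0.072/2)(−1.625) = +0.3585 V.
Finally ΔG = −nFE = −(2)(96500 C/mol)(+0.3585 V) = −69.2 kJ/mol.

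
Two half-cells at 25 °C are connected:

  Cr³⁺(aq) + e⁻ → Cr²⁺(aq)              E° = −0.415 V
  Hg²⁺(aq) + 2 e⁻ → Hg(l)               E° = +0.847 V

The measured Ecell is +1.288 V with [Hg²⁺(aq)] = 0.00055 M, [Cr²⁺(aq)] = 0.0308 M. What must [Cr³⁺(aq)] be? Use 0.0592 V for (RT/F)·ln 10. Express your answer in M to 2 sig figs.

0.00026 M

Hg²⁺/Hg is the cathode (higher E°); E°cell = +0.847 − (−0.415) = +1.262 V with n = 2.
Since E = E° − (0.0592/n)·log Q, log Q = n(E° − E)/0.0592 = −0.878.
Balancing electrons gives Hg²⁺(aq) + 2 Cr²⁺(aq) → Hg(l) + 2 Cr³⁺(aq); thus Q = [Cr³⁺(aq)]^2 / ([Hg²⁺(aq)]·[Cr²⁺(aq)]^2).
Substituting the known concentrations and solving, log [Cr³⁺(aq)] = −3.580 and [Cr³⁺(aq)] = 0.00026 M.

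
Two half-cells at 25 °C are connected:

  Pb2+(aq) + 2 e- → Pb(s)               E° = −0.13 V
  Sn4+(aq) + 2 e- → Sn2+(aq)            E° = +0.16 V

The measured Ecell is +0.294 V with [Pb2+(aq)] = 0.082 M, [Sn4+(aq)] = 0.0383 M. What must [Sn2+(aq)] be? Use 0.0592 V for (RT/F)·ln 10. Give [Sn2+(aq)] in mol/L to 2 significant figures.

The Sn⁴⁺/Sn²⁺ couple has the larger reduction potential, so it is the cathode: E°cell = +0.16 − (−0.13) = +0.29 V and n = 2.
From the Nernst equation, log Q = n(E° − E)/0.0592 = 2·(+0.29 − (+0.294))/0.0592 = −0.135.
The balanced reaction is Sn4+(aq) + Pb(s) → Sn2+(aq) + Pb2+(aq), so Q = ([Sn2+(aq)]·[Pb2+(aq)]) / [Sn4+(aq)].
Solving for the unknown gives log [Sn2+(aq)] = −0.466, so [Sn2+(aq)] ≈ 0.34 M.

0.34 M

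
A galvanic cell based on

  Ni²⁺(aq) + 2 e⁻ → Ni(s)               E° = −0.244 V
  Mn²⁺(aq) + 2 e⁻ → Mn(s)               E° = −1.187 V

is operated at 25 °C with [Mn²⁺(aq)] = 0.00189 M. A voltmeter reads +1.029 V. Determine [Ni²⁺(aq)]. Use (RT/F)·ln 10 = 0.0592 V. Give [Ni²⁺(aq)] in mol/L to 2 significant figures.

The Ni²⁺/Ni couple has the larger reduction potential, so it is the cathode: E°cell = −0.244 − (−1.187) = +0.943 V and n = 2.
Since E = E° − (0.0592/n)·log Q, log Q = n(E° − E)/0.0592 = −2.905.
Balancing electrons gives Ni²⁺(aq) + Mn(s) → Ni(s) + Mn²⁺(aq); thus Q = [Mn²⁺(aq)] / [Ni²⁺(aq)].
Substituting the known concentrations and solving, log [Ni²⁺(aq)] = 0.181 and [Ni²⁺(aq)] = 1.5 M.

1.5 M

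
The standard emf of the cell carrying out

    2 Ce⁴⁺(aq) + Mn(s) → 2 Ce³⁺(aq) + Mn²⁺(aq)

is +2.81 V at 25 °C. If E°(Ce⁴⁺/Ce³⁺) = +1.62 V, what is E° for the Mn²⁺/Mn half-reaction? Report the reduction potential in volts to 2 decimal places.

−1.19 V

In the reaction as written the Ce⁴⁺/Ce³⁺ couple is reduced (cathode) and Mn²⁺/Mn is oxidized (anode), so E°cell = E°(Ce⁴⁺/Ce³⁺) − E°(Mn²⁺/Mn).
E°(Mn²⁺/Mn) = E°(cathode) − E°cell = +1.62 − (+2.81) = −1.19 V.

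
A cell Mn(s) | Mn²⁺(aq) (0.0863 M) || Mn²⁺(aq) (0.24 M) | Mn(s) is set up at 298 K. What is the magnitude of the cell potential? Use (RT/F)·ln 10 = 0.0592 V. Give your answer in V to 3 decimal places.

0.013 V

For a concentration cell E°cell = 0, since both electrodes use the same couple.
The compartment with the higher Mn²⁺(aq) concentration (0.24 M) acts as the cathode; ions are reduced there and produced at the dilute (0.0863 M) anode.
With n = 2, Ecell = −(0.0592/2)·log([dilute]/[conc]) = −(0.0592/2)·log(0.0863/0.24) = +0.013 V.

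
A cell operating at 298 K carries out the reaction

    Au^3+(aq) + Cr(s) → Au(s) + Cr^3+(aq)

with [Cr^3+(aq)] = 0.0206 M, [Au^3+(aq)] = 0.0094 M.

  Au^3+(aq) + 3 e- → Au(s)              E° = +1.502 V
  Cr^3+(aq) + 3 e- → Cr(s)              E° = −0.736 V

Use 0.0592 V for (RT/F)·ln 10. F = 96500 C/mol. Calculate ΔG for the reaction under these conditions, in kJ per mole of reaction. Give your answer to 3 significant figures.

−646 kJ/mol

The standard cell potential is +1.502 − (−0.736) = +2.238 V, with n = 3 electrons in the balanced equation.
Q = [Cr^3+(aq)] / [Au^3+(aq)] = 2.19, so log Q = 0.341 and E = +2.238 − (0.0592/3)(0.341) = +2.2313 V.
Finally ΔG = −nFE = −(3)(96500 C/mol)(+2.2313 V) = −646 kJ/mol.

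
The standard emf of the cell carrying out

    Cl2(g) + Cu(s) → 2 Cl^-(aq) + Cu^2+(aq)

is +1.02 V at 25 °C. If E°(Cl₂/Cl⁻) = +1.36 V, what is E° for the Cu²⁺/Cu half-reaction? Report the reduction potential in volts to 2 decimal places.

In the reaction as written the Cl₂/Cl⁻ couple is reduced (cathode) and Cu²⁺/Cu is oxidized (anode), so E°cell = E°(Cl₂/Cl⁻) − E°(Cu²⁺/Cu).
E°(Cu²⁺/Cu) = E°(cathode) − E°cell = +1.36 − (+1.02) = +0.34 V.

+0.34 V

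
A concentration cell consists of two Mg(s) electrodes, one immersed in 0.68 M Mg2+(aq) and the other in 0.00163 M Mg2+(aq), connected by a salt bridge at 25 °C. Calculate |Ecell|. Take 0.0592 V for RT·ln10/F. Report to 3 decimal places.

0.078 V

For a concentration cell E°cell = 0, since both electrodes use the same couple.
The compartment with the higher Mg2+(aq) concentration (0.68 M) acts as the cathode; ions are reduced there and produced at the dilute (0.00163 M) anode.
With n = 2, Ecell = −(0.0592/2)·log([dilute]/[conc]) = −(0.0592/2)·log(0.00163/0.68) = +0.078 V.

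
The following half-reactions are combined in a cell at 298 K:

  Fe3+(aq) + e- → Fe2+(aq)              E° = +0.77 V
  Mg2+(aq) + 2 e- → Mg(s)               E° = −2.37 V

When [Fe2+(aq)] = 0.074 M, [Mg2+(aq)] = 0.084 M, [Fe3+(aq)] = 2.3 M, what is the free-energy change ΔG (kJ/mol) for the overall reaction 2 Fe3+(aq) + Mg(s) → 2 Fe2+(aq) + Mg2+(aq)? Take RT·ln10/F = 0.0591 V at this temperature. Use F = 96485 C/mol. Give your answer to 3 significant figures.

E°cell = +0.77 − (−2.37) = +3.14 V; the balanced reaction transfers n = 2 electrons.
Q = ([Fe2+(aq)]^2·[Mg2+(aq)]) / [Fe3+(aq)]^2 = 8.7×10^−5, so log Q = −4.061 and E = +3.14 − (0.0591/2)(−4.061) = +3.2600 V.
Then ΔG = −nFE = −2 × 96485 × +3.2600 J/mol = −629 kJ/mol.

−629 kJ/mol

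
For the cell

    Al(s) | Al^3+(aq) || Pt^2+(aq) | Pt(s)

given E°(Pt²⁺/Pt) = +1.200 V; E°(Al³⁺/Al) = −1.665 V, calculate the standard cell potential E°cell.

+2.865 V

By convention the left-hand electrode in cell notation is the anode (oxidation) and the right-hand electrode is the cathode (reduction).
E°cell = E°(right) − E°(left) = +1.200 − (−1.665) = +2.865 V.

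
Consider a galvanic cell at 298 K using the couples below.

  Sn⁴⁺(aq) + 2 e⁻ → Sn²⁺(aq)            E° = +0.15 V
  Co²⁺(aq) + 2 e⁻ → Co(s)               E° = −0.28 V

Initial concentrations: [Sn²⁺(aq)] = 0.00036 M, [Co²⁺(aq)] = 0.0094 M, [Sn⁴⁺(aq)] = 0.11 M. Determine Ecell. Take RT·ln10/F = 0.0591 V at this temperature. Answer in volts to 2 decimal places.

Sn⁴⁺/Sn²⁺ is reduced (cathode, E° = +0.15 V) and Co²⁺/Co is oxidized (anode).
E°cell = +0.15 − (−0.28) = +0.43 V, with n = 2 electrons transferred.
For the overall reaction Sn⁴⁺(aq) + Co(s) → Sn²⁺(aq) + Co²⁺(aq), Q = ([Sn²⁺(aq)]·[Co²⁺(aq)]) / [Sn⁴⁺(aq)] = 3.08×10^−5, giving log Q = −4.512.
Applying E = E° − (RT ln10/nF)·log Q gives +0.43 − (0.0591/2)(−4.512) = +0.56 V.

+0.56 V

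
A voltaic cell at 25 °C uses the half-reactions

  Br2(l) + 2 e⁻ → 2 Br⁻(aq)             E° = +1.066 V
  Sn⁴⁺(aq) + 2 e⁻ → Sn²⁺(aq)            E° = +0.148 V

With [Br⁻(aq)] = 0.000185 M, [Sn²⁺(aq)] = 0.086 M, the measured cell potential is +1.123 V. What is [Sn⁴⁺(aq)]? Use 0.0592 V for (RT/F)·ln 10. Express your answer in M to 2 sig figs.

0.30 M

Br₂/Br⁻ is the cathode (higher E°); E°cell = +1.066 − (+0.148) = +0.918 V with n = 2.
Rearranging E = E° − (0.0592/n)·log Q gives log Q = 2(+0.918 − (+1.123))/0.0592 = −6.926.
Balancing electrons gives Br2(l) + Sn²⁺(aq) → 2 Br⁻(aq) + Sn⁴⁺(aq); thus Q = ([Br⁻(aq)]^2·[Sn⁴⁺(aq)]) / [Sn²⁺(aq)].
Isolating [Sn⁴⁺(aq)] in Q = 10^{−6.926} yields log [Sn⁴⁺(aq)] = −0.526, i.e. 0.30 M.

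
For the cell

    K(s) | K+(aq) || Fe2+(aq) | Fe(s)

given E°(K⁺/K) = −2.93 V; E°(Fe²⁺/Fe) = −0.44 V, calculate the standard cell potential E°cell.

By convention the left-hand electrode in cell notation is the anode (oxidation) and the right-hand electrode is the cathode (reduction).
E°cell = E°(right) − E°(left) = −0.44 − (−2.93) = +2.49 V.

+2.49 V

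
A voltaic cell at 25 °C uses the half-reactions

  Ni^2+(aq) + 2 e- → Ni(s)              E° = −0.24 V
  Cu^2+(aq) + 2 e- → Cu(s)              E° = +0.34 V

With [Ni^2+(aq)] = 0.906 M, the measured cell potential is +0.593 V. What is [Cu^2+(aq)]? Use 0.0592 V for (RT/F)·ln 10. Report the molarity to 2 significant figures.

Cu²⁺/Cu is the cathode (higher E°); E°cell = +0.34 − (−0.24) = +0.58 V with n = 2.
From the Nernst equation, log Q = n(E° − E)/0.0592 = 2·(+0.58 − (+0.593))/0.0592 = −0.439.
The balanced reaction is Cu^2+(aq) + Ni(s) → Cu(s) + Ni^2+(aq), so Q = [Ni^2+(aq)] / [Cu^2+(aq)].
Solving for the unknown gives log [Cu^2+(aq)] = 0.396, so [Cu^2+(aq)] ≈ 2.5 M.

2.5 M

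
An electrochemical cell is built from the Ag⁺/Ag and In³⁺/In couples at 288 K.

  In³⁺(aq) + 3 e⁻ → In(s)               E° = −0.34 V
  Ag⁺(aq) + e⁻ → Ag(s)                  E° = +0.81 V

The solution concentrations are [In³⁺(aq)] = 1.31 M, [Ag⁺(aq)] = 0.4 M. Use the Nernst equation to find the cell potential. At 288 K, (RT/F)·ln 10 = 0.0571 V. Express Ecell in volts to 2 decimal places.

+1.13 V

The Ag⁺/Ag couple has the more positive E°, so it is the cathode; In³⁺/In is the anode.
The standard potential is +0.81 − (−0.34) = +1.15 V and the balanced reaction transfers n = 3 electrons.
The balanced reaction is 3 Ag⁺(aq) + In(s) → 3 Ag(s) + In³⁺(aq), so Q = [In³⁺(aq)] / [Ag⁺(aq)]^3 = 20.5 and log Q = 1.311.
E = E° − (0.0571/n)·log Q = +1.15 − (0.0571/3)(1.311) = +1.13 V.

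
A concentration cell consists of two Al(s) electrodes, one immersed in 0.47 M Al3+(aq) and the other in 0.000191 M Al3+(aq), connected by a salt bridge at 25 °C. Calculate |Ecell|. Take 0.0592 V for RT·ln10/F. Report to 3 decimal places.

0.067 V

For a concentration cell E°cell = 0, since both electrodes use the same couple.
The compartment with the higher Al3+(aq) concentration (0.47 M) acts as the cathode; ions are reduced there and produced at the dilute (0.000191 M) anode.
With n = 3, Ecell = −(0.0592/3)·log([dilute]/[conc]) = −(0.0592/3)·log(0.000191/0.47) = +0.067 V.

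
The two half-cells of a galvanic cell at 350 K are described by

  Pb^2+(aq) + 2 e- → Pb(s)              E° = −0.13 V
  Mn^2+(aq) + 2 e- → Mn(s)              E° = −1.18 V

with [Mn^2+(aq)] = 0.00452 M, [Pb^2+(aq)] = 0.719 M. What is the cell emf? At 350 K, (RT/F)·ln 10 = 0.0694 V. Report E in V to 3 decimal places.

+1.126 V

The Pb²⁺/Pb couple has the more positive E°, so it is the cathode; Mn²⁺/Mn is the anode.
E°cell = E°cat − E°an = −0.13 − (−1.18) = +1.05 V; n = 2.
Balancing gives Pb^2+(aq) + Mn(s) → Pb(s) + Mn^2+(aq); hence Q = [Mn^2+(aq)] / [Pb^2+(aq)] = 0.00629 (log Q = −2.202).
E = E° − (0.0694/n)·log Q = +1.05 − (0.0694/2)(−2.202) = +1.126 V.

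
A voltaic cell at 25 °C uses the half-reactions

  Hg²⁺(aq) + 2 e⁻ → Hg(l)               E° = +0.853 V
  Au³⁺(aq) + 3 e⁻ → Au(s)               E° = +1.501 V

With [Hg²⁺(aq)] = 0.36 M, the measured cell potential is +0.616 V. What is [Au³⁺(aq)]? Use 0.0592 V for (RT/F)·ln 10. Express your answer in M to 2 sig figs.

0.0052 M

With Au³⁺/Au at the cathode and Hg²⁺/Hg at the anode, E°cell = +1.501 − (+0.853) = +0.648 V (n = 6).
Since E = E° − (0.0592/n)·log Q, log Q = n(E° − E)/0.0592 = 3.243.
Balancing electrons gives 2 Au³⁺(aq) + 3 Hg(l) → 2 Au(s) + 3 Hg²⁺(aq); thus Q = [Hg²⁺(aq)]^3 / [Au³⁺(aq)]^2.
Substituting the known concentrations and solving, log [Au³⁺(aq)] = −2.287 and [Au³⁺(aq)] = 0.0052 M.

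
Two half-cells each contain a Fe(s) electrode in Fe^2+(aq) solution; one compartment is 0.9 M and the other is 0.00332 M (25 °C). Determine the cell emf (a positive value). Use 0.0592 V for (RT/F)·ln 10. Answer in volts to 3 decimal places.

For a concentration cell E°cell = 0, since both electrodes use the same couple.
The compartment with the higher Fe^2+(aq) concentration (0.9 M) acts as the cathode; ions are reduced there and produced at the dilute (0.00332 M) anode.
With n = 2, Ecell = −(0.0592/2)·log([dilute]/[conc]) = −(0.0592/2)·log(0.00332/0.9) = +0.072 V.

0.072 V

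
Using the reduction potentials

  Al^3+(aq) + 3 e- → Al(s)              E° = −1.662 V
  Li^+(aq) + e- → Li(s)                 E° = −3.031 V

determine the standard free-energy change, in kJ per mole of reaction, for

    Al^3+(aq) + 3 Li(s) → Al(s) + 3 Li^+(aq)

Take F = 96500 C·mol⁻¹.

In the reaction as written Al^3+(aq) is reduced, so the Al³⁺/Al couple is the cathode and Li⁺/Li is the anode.
E°cell = −1.662 − (−3.031) = +1.369 V; balancing electrons gives n = 3.
ΔG° = −nFE°cell = −(3)(96500)(+1.369) J/mol = −396 kJ/mol.

−396 kJ/mol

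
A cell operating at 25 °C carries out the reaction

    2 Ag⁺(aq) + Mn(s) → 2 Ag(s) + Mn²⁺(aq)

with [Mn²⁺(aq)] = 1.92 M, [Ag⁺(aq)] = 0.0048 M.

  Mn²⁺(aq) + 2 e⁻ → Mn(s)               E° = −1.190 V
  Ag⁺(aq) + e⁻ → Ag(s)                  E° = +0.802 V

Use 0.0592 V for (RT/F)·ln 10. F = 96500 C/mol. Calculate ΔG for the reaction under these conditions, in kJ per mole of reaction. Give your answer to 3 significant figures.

−356 kJ/mol

With Ag⁺/Ag reduced at the cathode, E°cell = +0.802 − (−1.190) = +1.992 V and n = 2.
Here Q = [Mn²⁺(aq)] / [Ag⁺(aq)]^2 = 8.33×10^4 (log Q = 4.921), giving E = +1.992 − (0.0592/2)·(4.921) = +1.8463 V.
Then ΔG = −nFE = −2 × 96500 × +1.8463 J/mol = −356 kJ/mol.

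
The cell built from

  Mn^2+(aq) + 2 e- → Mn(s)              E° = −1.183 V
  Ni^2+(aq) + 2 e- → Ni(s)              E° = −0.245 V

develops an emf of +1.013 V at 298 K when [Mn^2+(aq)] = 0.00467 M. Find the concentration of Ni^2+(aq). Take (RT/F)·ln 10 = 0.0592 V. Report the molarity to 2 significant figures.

1.6 M

The Ni²⁺/Ni couple has the larger reduction potential, so it is the cathode: E°cell = −0.245 − (−1.183) = +0.938 V and n = 2.
Since E = E° − (0.0592/n)·log Q, log Q = n(E° − E)/0.0592 = −2.534.
For Ni^2+(aq) + Mn(s) → Ni(s) + Mn^2+(aq), the reaction quotient is Q = [Mn^2+(aq)] / [Ni^2+(aq)].
Isolating [Ni^2+(aq)] in Q = 10^{−2.534} yields log [Ni^2+(aq)] = 0.203, i.e. 1.6 M.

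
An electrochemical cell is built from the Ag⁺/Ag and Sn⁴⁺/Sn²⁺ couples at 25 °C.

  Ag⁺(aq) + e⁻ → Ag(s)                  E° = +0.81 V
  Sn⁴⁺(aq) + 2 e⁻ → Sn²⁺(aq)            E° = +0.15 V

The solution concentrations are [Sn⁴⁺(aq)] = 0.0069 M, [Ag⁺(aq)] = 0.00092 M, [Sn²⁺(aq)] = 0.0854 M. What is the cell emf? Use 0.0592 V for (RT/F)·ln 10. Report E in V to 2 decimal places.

Ag⁺/Ag is reduced (cathode, E° = +0.81 V) and Sn⁴⁺/Sn²⁺ is oxidized (anode).
The standard potential is +0.81 − (+0.15) = +0.66 V and the balanced reaction transfers n = 2 electrons.
The balanced reaction is 2 Ag⁺(aq) + Sn²⁺(aq) → 2 Ag(s) + Sn⁴⁺(aq), so Q = [Sn⁴⁺(aq)] / ([Ag⁺(aq)]^2·[Sn²⁺(aq)]) = 9.55×10^4 and log Q = 4.980.
Applying E = E° − (RT ln10/nF)·log Q gives +0.66 − (0.0592/2)(4.980) = +0.51 V.

+0.51 V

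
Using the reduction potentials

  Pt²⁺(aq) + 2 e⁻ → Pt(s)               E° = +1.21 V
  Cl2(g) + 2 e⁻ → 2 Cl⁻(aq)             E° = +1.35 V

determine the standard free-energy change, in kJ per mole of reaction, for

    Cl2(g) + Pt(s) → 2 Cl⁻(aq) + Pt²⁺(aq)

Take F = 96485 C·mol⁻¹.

In the reaction as written Cl2(g) is reduced, so the Cl₂/Cl⁻ couple is the cathode and Pt²⁺/Pt is the anode.
E°cell = +1.35 − (+1.21) = +0.14 V; balancing electrons gives n = 2.
ΔG° = −nFE°cell = −(2)(96485)(+0.14) J/mol = −27.0 kJ/mol.

−27.0 kJ/mol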